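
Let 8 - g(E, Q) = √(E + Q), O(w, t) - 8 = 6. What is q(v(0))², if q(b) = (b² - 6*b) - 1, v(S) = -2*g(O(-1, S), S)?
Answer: 246513 - 61864*√14 ≈ 15039.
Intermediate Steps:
O(w, t) = 14 (O(w, t) = 8 + 6 = 14)
g(E, Q) = 8 - √(E + Q)
v(S) = -16 + 2*√(14 + S) (v(S) = -2*(8 - √(14 + S)) = -16 + 2*√(14 + S))
q(b) = -1 + b² - 6*b
q(v(0))² = (-1 + (-16 + 2*√(14 + 0))² - 6*(-16 + 2*√(14 + 0)))² = (-1 + (-16 + 2*√14)² - 6*(-16 + 2*√14))² = (-1 + (-16 + 2*√14)² + (96 - 12*√14))² = (95 + (-16 + 2*√14)² - 12*√14)²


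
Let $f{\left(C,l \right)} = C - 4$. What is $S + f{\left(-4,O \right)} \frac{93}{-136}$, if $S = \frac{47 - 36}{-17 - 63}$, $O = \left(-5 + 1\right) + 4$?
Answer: $\frac{7253}{1360} \approx 5.3331$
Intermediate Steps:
$O = 0$ ($O = -4 + 4 = 0$)
$f{\left(C,l \right)} = -4 + C$
$S = - \frac{11}{80}$ ($S = \frac{11}{-80} = 11 \left(- \frac{1}{80}\right) = - \frac{11}{80} \approx -0.1375$)
$S + f{\left(-4,O \right)} \frac{93}{-136} = - \frac{11}{80} + \left(-4 - 4\right) \frac{93}{-136} = - \frac{11}{80} - 8 \cdot 93 \left(- \frac{1}{136}\right) = - \frac{11}{80} - - \frac{93}{17} = - \frac{11}{80} + \frac{93}{17} = \frac{7253}{1360}$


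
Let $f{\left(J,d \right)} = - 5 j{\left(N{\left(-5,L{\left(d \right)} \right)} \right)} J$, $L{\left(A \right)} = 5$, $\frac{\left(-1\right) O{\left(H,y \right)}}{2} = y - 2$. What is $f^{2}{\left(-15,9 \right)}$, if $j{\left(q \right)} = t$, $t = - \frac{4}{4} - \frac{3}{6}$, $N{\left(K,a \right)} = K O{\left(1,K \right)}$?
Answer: $\frac{50625}{4} \approx 12656.0$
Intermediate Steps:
$O{\left(H,y \right)} = 4 - 2 y$ ($O{\left(H,y \right)} = - 2 \left(y - 2\right) = - 2 \left(-2 + y\right) = 4 - 2 y$)
$N{\left(K,a \right)} = K \left(4 - 2 K\right)$
$t = - \frac{3}{2}$ ($t = \left(-4\right) \frac{1}{4} - \frac{1}{2} = -1 - \frac{1}{2} = - \frac{3}{2} \approx -1.5$)
$j{\left(q \right)} = - \frac{3}{2}$
$f{\left(J,d \right)} = \frac{15 J}{2}$ ($f{\left(J,d \right)} = \left(-5\right) \left(- \frac{3}{2}\right) J = \frac{15 J}{2}$)
$f^{2}{\left(-15,9 \right)} = \left(\frac{15}{2} \left(-15\right)\right)^{2} = \left(- \frac{225}{2}\right)^{2} = \frac{50625}{4}$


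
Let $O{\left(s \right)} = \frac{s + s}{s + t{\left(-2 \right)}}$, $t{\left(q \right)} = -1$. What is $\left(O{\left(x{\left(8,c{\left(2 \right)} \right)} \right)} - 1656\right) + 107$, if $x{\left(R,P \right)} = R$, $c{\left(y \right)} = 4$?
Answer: $- \frac{10827}{7} \approx -1546.7$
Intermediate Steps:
$O{\left(s \right)} = \frac{2 s}{-1 + s}$ ($O{\left(s \right)} = \frac{s + s}{s - 1} = \frac{2 s}{-1 + s}$)
$\left(O{\left(x{\left(8,c{\left(2 \right)} \right)} \right)} - 1656\right) + 107 = \left(2 \cdot 8 \frac{1}{-1 + 8} - 1656\right) + 107 = \left(2 \cdot 8 \cdot \frac{1}{7} - 1656\right) + 107 = \left(\frac{16}{7} - 1656\right) + 107 = - \frac{11576}{7} + 107 = - \frac{10827}{7}$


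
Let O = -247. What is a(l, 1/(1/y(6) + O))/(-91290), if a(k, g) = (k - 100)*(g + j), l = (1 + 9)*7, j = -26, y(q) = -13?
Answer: -83525/9774116 ≈ -0.0085455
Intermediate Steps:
l = 70 (l = 10*7 = 70)
a(k, g) = (-100 + k)*(-26 + g) (a(k, g) = (k - 100)*(g - 26) = (-100 + k)*(-26 + g))
a(l, 1/(1/y(6) + O))/(-91290) = (2600 - 100/(1/(-13) - 247) - 26*70 + 70/(1/(-13) - 247))/(-91290) = (2600 - 100/(-1/13 - 247) - 1820 + 70/(-1/13 - 247))*(-1/91290) = (2600 - 100/(-3212/13) - 1820 + 70/(-3212/13))*(-1/91290) = (2600 - 100*(-13/3212) - 1820 - 13/3212*70)*(-1/91290) = (2600 + 325/803 - 1820 - 455/1606)*(-1/91290) = (1252875/1606)*(-1/91290) = -83525/9774116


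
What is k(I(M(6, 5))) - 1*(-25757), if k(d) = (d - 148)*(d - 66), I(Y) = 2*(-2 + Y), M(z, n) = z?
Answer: 33877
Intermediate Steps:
I(Y) = -4 + 2*Y
k(d) = (-148 + d)*(-66 + d)
k(I(M(6, 5))) - 1*(-25757) = (9768 + (-4 + 2*6)**2 - 214*(-4 + 2*6)) - 1*(-25757) = (9768 + (-4 + 12)**2 - 214*(-4 + 12)) + 25757 = (9768 + 8**2 - 214*8) + 25757 = (9768 + 64 - 1712) + 25757 = 8120 + 25757 = 33877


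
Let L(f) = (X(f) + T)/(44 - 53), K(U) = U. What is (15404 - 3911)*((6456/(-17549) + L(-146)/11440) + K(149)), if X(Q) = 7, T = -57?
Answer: 34294611243605/20076056 ≈ 1.7082e+6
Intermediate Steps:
L(f) = 50/9 (L(f) = (7 - 57)/(44 - 53) = -50/(-9) = -50*(-⅑) = 50/9)
(15404 - 3911)*((6456/(-17549) + L(-146)/11440) + K(149)) = (15404 - 3911)*((6456/(-17549) + (50/9)/11440) + 149) = 11493*((6456*(-1/17549) + (50/9)*(1/11440)) + 149) = 11493*((-6456/17549 + 5/10296) + 149) = 11493*(-66383231/180684504 + 149) = 11493*(26855607865/180684504) = 34294611243605/20076056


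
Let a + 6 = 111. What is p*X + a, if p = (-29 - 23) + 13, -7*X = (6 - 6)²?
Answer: 105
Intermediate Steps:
X = 0 (X = -(6 - 6)²/7 = -⅐*0² = -⅐*0 = 0)
p = -39 (p = -52 + 13 = -39)
a = 105 (a = -6 + 111 = 105)
p*X + a = -39*0 + 105 = 0 + 105 = 105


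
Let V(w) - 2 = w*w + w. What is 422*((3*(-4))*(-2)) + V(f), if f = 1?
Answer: 10132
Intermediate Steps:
V(w) = 2 + w + w² (V(w) = 2 + (w*w + w) = 2 + (w² + w) = 2 + (w + w²) = 2 + w + w²)
422*((3*(-4))*(-2)) + V(f) = 422*((3*(-4))*(-2)) + (2 + 1 + 1²) = 422*(-12*(-2)) + (2 + 1 + 1) = 422*24 + 4 = 10128 + 4 = 10132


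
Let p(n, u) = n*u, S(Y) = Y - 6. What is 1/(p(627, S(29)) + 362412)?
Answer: 1/376833 ≈ 2.6537e-6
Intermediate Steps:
S(Y) = -6 + Y
1/(p(627, S(29)) + 362412) = 1/(627*(-6 + 29) + 362412) = 1/(627*23 + 362412) = 1/(14421 + 362412) = 1/376833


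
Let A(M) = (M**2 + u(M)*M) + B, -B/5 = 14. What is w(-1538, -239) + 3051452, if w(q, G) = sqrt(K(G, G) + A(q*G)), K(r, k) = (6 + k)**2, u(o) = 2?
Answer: 3051452 + 3*sqrt(15013035123) ≈ 3.4190e+6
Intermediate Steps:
B = -70 (B = -5*14 = -70)
A(M) = -70 + M**2 + 2*M (A(M) = (M**2 + 2*M) - 70 = -70 + M**2 + 2*M)
w(q, G) = sqrt(-70 + (6 + G)**2 + G**2*q**2 + 2*G*q) (w(q, G) = sqrt((6 + G)**2 + (-70 + (q*G)**2 + 2*(q*G))) = sqrt((6 + G)**2 + (-70 + (G*q)**2 + 2*(G*q))) = sqrt((6 + G)**2 + (-70 + G**2*q**2 + 2*G*q)) = sqrt(-70 + (6 + G)**2 + G**2*q**2 + 2*G*q))
w(-1538, -239) + 3051452 = sqrt(-70 + (6 - 239)**2 + (-239)**2*(-1538)**2 + 2*(-239)*(-1538)) + 3051452 = sqrt(-70 + (-233)**2 + 57121*2365444 + 735164) + 3051452 = sqrt(-70 + 54289 + 135116526724 + 735164) + 3051452 = sqrt(135117316107) + 3051452 = 3*sqrt(15013035123) + 3051452 = 3051452 + 3*sqrt(15013035123)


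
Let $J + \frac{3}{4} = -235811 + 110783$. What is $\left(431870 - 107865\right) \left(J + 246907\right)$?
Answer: $\frac{157956649565}{4} \approx 3.9489 \cdot 10^{10}$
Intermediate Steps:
$J = - \frac{500115}{4}$ ($J = - \frac{3}{4} + \left(-235811 + 110783\right) = - \frac{3}{4} - 125028 = - \frac{500115}{4} \approx -1.2503 \cdot 10^{5}$)
$\left(431870 - 107865\right) \left(J + 246907\right) = \left(431870 - 107865\right) \left(- \frac{500115}{4} + 246907\right) = \left(431870 - 107865\right) \frac{487513}{4} = 324005 \cdot \frac{487513}{4} = \frac{157956649565}{4}$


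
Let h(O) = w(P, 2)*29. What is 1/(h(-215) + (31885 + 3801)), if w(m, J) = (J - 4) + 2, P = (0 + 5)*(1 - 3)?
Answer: 1/35686 ≈ 2.8022e-5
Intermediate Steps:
P = -10 (P = 5*(-2) = -10)
w(m, J) = -2 + J (w(m, J) = (-4 + J) + 2 = -2 + J)
h(O) = 0 (h(O) = (-2 + 2)*29 = 0*29 = 0)
1/(h(-215) + (31885 + 3801)) = 1/(0 + (31885 + 3801)) = 1/(0 + 35686) = 1/35686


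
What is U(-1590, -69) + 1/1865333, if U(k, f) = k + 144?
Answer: -2697271517/1865333 ≈ -1446.0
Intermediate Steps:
U(k, f) = 144 + k
U(-1590, -69) + 1/1865333 = (144 - 1590) + 1/1865333 = -1446 + 1/1865333 = -2697271517/1865333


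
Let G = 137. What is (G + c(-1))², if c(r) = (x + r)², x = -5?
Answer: 29929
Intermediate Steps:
c(r) = (-5 + r)²
(G + c(-1))² = (137 + (-5 - 1)²)² = (137 + (-6)²)² = (137 + 36)² = 173² = 29929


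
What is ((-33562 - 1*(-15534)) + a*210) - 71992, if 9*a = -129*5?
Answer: -105070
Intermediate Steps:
a = -215/3 (a = (-129*5)/9 = (⅑)*(-645) = -215/3 ≈ -71.667)
((-33562 - 1*(-15534)) + a*210) - 71992 = ((-33562 - 1*(-15534)) - 215/3*210) - 71992 = ((-33562 + 15534) - 15050) - 71992 = (-18028 - 15050) - 71992 = -33078 - 71992 = -105070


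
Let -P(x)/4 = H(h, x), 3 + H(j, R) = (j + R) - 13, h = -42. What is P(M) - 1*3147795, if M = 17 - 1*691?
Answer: -3144867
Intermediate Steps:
M = -674 (M = 17 - 691 = -674)
H(j, R) = -16 + R + j (H(j, R) = -3 + ((j + R) - 13) = -3 + ((R + j) - 13) = -3 + (-13 + R + j) = -16 + R + j)
P(x) = 232 - 4*x (P(x) = -4*(-16 + x - 42) = -4*(-58 + x) = 232 - 4*x)
P(M) - 1*3147795 = (232 - 4*(-674)) - 1*3147795 = (232 + 2696) - 3147795 = 2928 - 3147795 = -3144867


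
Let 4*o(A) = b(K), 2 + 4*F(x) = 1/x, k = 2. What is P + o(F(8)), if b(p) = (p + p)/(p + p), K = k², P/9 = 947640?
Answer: 34115041/4 ≈ 8.5288e+6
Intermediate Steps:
P = 8528760 (P = 9*947640 = 8528760)
K = 4 (K = 2² = 4)
F(x) = -½ + 1/(4*x)
b(p) = 1 (b(p) = (2*p)/((2*p)) = (2*p)*(1/(2*p)) = 1)
o(A) = ¼ (o(A) = (¼)*1 = ¼)
P + o(F(8)) = 8528760 + ¼ = 34115041/4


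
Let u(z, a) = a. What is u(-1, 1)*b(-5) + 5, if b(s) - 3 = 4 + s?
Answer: 7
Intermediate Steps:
b(s) = 7 + s (b(s) = 3 + (4 + s) = 7 + s)
u(-1, 1)*b(-5) + 5 = 1*(7 - 5) + 5 = 1*2 + 5 = 2 + 5 = 7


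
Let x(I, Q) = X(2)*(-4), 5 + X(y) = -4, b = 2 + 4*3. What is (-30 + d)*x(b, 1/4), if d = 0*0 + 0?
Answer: -1080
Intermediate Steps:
b = 14 (b = 2 + 12 = 14)
X(y) = -9 (X(y) = -5 - 4 = -9)
d = 0 (d = 0 + 0 = 0)
x(I, Q) = 36 (x(I, Q) = -9*(-4) = 36)
(-30 + d)*x(b, 1/4) = (-30 + 0)*36 = -30*36 = -1080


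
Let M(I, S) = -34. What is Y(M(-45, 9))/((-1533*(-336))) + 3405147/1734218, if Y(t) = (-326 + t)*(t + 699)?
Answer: 664076671/443092699 ≈ 1.4987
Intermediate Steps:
Y(t) = (-326 + t)*(699 + t)
Y(M(-45, 9))/((-1533*(-336))) + 3405147/1734218 = (-227874 + (-34)**2 + 373*(-34))/((-1533*(-336))) + 3405147/1734218 = (-227874 + 1156 - 12682)/515088 + 3405147*(1/1734218) = -239400*1/515088 + 3405147/1734218 = -475/1022 + 3405147/1734218 = 664076671/443092699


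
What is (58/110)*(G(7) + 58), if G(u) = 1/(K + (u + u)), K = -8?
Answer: 10121/330 ≈ 30.670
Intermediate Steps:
G(u) = 1/(-8 + 2*u) (G(u) = 1/(-8 + (u + u)) = 1/(-8 + 2*u))
(58/110)*(G(7) + 58) = (58/110)*(1/(2*(-4 + 7)) + 58) = (58*(1/110))*((1/2)/3 + 58) = 29*((1/2)*(1/3) + 58)/55 = 29*(1/6 + 58)/55 = (29/55)*(349/6) = 10121/330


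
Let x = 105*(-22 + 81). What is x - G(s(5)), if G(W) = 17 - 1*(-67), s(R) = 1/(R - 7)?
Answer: 6111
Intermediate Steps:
s(R) = 1/(-7 + R)
x = 6195 (x = 105*59 = 6195)
G(W) = 84 (G(W) = 17 + 67 = 84)
x - G(s(5)) = 6195 - 1*84 = 6195 - 84 = 6111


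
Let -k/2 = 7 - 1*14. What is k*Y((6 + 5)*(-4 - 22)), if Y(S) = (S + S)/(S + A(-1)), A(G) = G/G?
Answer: 8008/285 ≈ 28.098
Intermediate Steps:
A(G) = 1
k = 14 (k = -2*(7 - 1*14) = -2*(7 - 14) = -2*(-7) = 14)
Y(S) = 2*S/(1 + S) (Y(S) = (S + S)/(S + 1) = (2*S)/(1 + S) = 2*S/(1 + S))
k*Y((6 + 5)*(-4 - 22)) = 14*(2*((6 + 5)*(-4 - 22))/(1 + (6 + 5)*(-4 - 22))) = 14*(2*(11*(-26))/(1 + 11*(-26))) = 14*(2*(-286)/(1 - 286)) = 14*(2*(-286)/(-285)) = 14*(2*(-286)*(-1/285)) = 14*(572/285) = 8008/285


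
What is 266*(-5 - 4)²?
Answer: 21546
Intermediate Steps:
266*(-5 - 4)² = 266*(-9)² = 266*81 = 21546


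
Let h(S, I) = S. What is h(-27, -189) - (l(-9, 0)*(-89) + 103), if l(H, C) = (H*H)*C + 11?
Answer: 849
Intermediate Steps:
l(H, C) = 11 + C*H² (l(H, C) = H²*C + 11 = C*H² + 11 = 11 + C*H²)
h(-27, -189) - (l(-9, 0)*(-89) + 103) = -27 - ((11 + 0*(-9)²)*(-89) + 103) = -27 - ((11 + 0*81)*(-89) + 103) = -27 - ((11 + 0)*(-89) + 103) = -27 - (11*(-89) + 103) = -27 - (-979 + 103) = -27 - 1*(-876) = -27 + 876 = 849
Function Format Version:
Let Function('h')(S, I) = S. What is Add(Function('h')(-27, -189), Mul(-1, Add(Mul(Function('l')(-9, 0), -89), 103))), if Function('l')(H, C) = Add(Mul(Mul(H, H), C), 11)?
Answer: 849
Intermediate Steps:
Function('l')(H, C) = Add(11, Mul(C, Pow(H, 2))) (Function('l')(H, C) = Add(Mul(Pow(H, 2), C), 11) = Add(Mul(C, Pow(H, 2)), 11) = Add(11, Mul(C, Pow(H, 2))))
Add(Function('h')(-27, -189), Mul(-1, Add(Mul(Function('l')(-9, 0), -89), 103))) = Add(-27, Mul(-1, Add(Mul(Add(11, Mul(0, Pow(-9, 2))), -89), 103))) = Add(-27, Mul(-1, Add(Mul(Add(11, Mul(0, 81)), -89), 103))) = Add(-27, Mul(-1, Add(Mul(Add(11, 0), -89), 103))) = Add(-27, Mul(-1, Add(Mul(11, -89), 103))) = Add(-27, Mul(-1, Add(-979, 103))) = Add(-27, Mul(-1, -876)) = Add(-27, 876) = 849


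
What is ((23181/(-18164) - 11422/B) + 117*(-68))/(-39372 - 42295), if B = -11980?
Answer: 432833347873/4442781167060 ≈ 0.097424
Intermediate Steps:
((23181/(-18164) - 11422/B) + 117*(-68))/(-39372 - 42295) = ((23181/(-18164) - 11422/(-11980)) + 117*(-68))/(-39372 - 42295) = ((23181*(-1/18164) - 11422*(-1/11980)) - 7956)/(-81667) = ((-23181/18164 + 5711/5990) - 7956)*(-1/81667) = (-17559793/54401180 - 7956)*(-1/81667) = -432833347873/54401180*(-1/81667) = 432833347873/4442781167060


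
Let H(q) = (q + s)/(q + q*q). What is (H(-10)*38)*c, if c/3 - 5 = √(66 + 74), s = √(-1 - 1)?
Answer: -19*(5 + 2*√35)*(10 - I*√2)/15 ≈ -213.21 + 30.152*I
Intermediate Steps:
s = I*√2 (s = √(-2) = I*√2 ≈ 1.4142*I)
H(q) = (q + I*√2)/(q + q²) (H(q) = (q + I*√2)/(q + q*q) = (q + I*√2)/(q + q²))
c = 15 + 6*√35 (c = 15 + 3*√(66 + 74) = 15 + 3*√140 = 15 + 3*(2*√35) = 15 + 6*√35 ≈ 50.496)
(H(-10)*38)*c = (((-10 + I*√2)/((-10)*(1 - 10)))*38)*(15 + 6*√35) = (-⅒*(-10 + I*√2)/(-9)*38)*(15 + 6*√35) = (-⅒*(-⅑)*(-10 + I*√2)*38)*(15 + 6*√35) = ((-⅑ + I*√2/90)*38)*(15 + 6*√35) = (-38/9 + 19*I*√2/45)*(15 + 6*√35) = (15 + 6*√35)*(-38/9 + 19*I*√2/45)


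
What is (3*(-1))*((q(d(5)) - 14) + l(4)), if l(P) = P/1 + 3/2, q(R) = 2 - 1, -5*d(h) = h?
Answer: 45/2 ≈ 22.500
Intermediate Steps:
d(h) = -h/5
q(R) = 1
l(P) = 3/2 + P (l(P) = P*1 + 3*(½) = P + 3/2 = 3/2 + P)
(3*(-1))*((q(d(5)) - 14) + l(4)) = (3*(-1))*((1 - 14) + (3/2 + 4)) = -3*(-13 + 11/2) = -3*(-15/2) = 45/2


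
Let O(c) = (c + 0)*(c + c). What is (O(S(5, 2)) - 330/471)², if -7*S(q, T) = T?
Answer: 17089956/59182249 ≈ 0.28877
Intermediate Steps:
S(q, T) = -T/7
O(c) = 2*c² (O(c) = c*(2*c) = 2*c²)
(O(S(5, 2)) - 330/471)² = (2*(-⅐*2)² - 330/471)² = (2*(-2/7)² - 330*1/471)² = (2*(4/49) - 110/157)² = (8/49 - 110/157)² = (-4134/7693)² = 17089956/59182249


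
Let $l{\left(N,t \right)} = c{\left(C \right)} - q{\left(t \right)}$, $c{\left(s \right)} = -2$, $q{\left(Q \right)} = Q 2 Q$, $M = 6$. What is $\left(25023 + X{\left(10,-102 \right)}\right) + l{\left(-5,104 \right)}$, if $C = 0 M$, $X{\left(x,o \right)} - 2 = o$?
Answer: $3289$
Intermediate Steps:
$X{\left(x,o \right)} = 2 + o$
$q{\left(Q \right)} = 2 Q^{2}$ ($q{\left(Q \right)} = 2 Q Q = 2 Q^{2}$)
$C = 0$ ($C = 0 \cdot 6 = 0$)
$l{\left(N,t \right)} = -2 - 2 t^{2}$
$\left(25023 + X{\left(10,-102 \right)}\right) + l{\left(-5,104 \right)} = \left(25023 + \left(2 - 102\right)\right) - \left(2 + 2 \cdot 104^{2}\right) = \left(25023 - 100\right) - 21634 = 24923 - 21634 = 3289$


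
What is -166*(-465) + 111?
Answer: 77301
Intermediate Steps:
-166*(-465) + 111 = 77190 + 111 = 77301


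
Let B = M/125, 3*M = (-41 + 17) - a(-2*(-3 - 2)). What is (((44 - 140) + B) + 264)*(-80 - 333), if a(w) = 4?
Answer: -26007436/375 ≈ -69353.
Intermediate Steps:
M = -28/3 (M = ((-41 + 17) - 1*4)/3 = (-24 - 4)/3 = (⅓)*(-28) = -28/3 ≈ -9.3333)
B = -28/375 (B = -28/3/125 = -28/3*1/125 = -28/375 ≈ -0.074667)
(((44 - 140) + B) + 264)*(-80 - 333) = (((44 - 140) - 28/375) + 264)*(-80 - 333) = ((-96 - 28/375) + 264)*(-413) = (-36028/375 + 264)*(-413) = (62972/375)*(-413) = -26007436/375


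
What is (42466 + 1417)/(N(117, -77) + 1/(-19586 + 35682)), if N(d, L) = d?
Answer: 706340768/1883233 ≈ 375.07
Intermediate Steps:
(42466 + 1417)/(N(117, -77) + 1/(-19586 + 35682)) = (42466 + 1417)/(117 + 1/(-19586 + 35682)) = 43883/(117 + 1/16096) = 43883/(1883233/16096) = 43883*(16096/1883233) = 706340768/1883233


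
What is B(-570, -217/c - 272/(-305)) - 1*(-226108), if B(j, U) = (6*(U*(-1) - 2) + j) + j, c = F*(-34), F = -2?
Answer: 2332936787/10370 ≈ 2.2497e+5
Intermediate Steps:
c = 68 (c = -2*(-34) = 68)
B(j, U) = -12 - 6*U + 2*j (B(j, U) = (6*(-U - 2) + j) + j = (6*(-2 - U) + j) + j = ((-12 - 6*U) + j) + j = (-12 + j - 6*U) + j = -12 - 6*U + 2*j)
B(-570, -217/c - 272/(-305)) - 1*(-226108) = (-12 - 6*(-217/68 - 272/(-305)) + 2*(-570)) - 1*(-226108) = (-12 - 6*(-217*1/68 - 272*(-1/305)) - 1140) + 226108 = (-12 - 6*(-217/68 + 272/305) - 1140) + 226108 = (-12 - 6*(-47689/20740) - 1140) + 226108 = (-12 + 143067/10370 - 1140) + 226108 = -11803173/10370 + 226108 = 2332936787/10370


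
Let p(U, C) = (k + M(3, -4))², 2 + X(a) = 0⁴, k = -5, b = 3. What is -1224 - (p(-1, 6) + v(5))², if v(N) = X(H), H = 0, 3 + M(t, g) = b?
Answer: -1753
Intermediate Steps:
M(t, g) = 0 (M(t, g) = -3 + 3 = 0)
X(a) = -2 (X(a) = -2 + 0⁴ = -2 + 0 = -2)
v(N) = -2
p(U, C) = 25 (p(U, C) = (-5 + 0)² = (-5)² = 25)
-1224 - (p(-1, 6) + v(5))² = -1224 - (25 - 2)² = -1224 - 1*23² = -1224 - 1*529 = -1224 - 529 = -1753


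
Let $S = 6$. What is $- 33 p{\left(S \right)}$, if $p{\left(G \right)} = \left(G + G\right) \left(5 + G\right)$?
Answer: $-4356$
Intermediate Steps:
$p{\left(G \right)} = 2 G \left(5 + G\right)$
$- 33 p{\left(S \right)} = - 33 \cdot 2 \cdot 6 \left(5 + 6\right) = - 33 \cdot 2 \cdot 6 \cdot 11 = \left(-33\right) 132 = -4356$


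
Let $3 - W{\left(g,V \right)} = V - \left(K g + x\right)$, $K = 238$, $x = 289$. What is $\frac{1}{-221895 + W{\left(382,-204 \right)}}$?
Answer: $- \frac{1}{130483} \approx -7.6638 \cdot 10^{-6}$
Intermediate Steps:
$W{\left(g,V \right)} = 292 - V + 238 g$ ($W{\left(g,V \right)} = 3 - \left(V - \left(238 g + 289\right)\right) = 3 - \left(V - \left(289 + 238 g\right)\right) = 3 - \left(-289 + V - 238 g\right) = 3 + \left(289 - V + 238 g\right) = 292 - V + 238 g$)
$\frac{1}{-221895 + W{\left(382,-204 \right)}} = \frac{1}{-221895 + \left(292 - -204 + 238 \cdot 382\right)} = \frac{1}{-221895 + \left(292 + 204 + 90916\right)} = \frac{1}{-221895 + 91412} = \frac{1}{-130483} = - \frac{1}{130483}$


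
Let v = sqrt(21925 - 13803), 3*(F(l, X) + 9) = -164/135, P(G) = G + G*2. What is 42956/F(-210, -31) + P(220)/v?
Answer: -17397180/3809 + 330*sqrt(8122)/4061 ≈ -4560.1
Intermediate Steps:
P(G) = 3*G (P(G) = G + 2*G = 3*G)
F(l, X) = -3809/405 (F(l, X) = -9 + (-164/135)/3 = -9 + (-164*1/135)/3 = -9 + (1/3)*(-164/135) = -9 - 164/405 = -3809/405)
v = sqrt(8122) ≈ 90.122
42956/F(-210, -31) + P(220)/v = 42956/(-3809/405) + (3*220)/(sqrt(8122)) = 42956*(-405/3809) + 660*(sqrt(8122)/8122) = -17397180/3809 + 330*sqrt(8122)/4061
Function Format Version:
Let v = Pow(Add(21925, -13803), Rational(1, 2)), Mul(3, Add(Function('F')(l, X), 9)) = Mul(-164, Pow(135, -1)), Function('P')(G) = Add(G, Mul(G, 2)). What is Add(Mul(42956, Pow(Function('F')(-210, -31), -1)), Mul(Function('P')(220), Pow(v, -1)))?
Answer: Add(Rational(-17397180, 3809), Mul(Rational(330, 4061), Pow(8122, Rational(1, 2)))) ≈ -4560.1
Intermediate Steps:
Function('P')(G) = Mul(3, G) (Function('P')(G) = Add(G, Mul(2, G)) = Mul(3, G))
Function('F')(l, X) = Rational(-3809, 405) (Function('F')(l, X) = Add(-9, Mul(Rational(1, 3), Mul(-164, Pow(135, -1)))) = Add(-9, Mul(Rational(1, 3), Mul(-164, Rational(1, 135)))) = Add(-9, Mul(Rational(1, 3), Rational(-164, 135))) = Add(-9, Rational(-164, 405)) = Rational(-3809, 405))
v = Pow(8122, Rational(1, 2)) ≈ 90.122
Add(Mul(42956, Pow(Function('F')(-210, -31), -1)), Mul(Function('P')(220), Pow(v, -1))) = Add(Mul(42956, Pow(Rational(-3809, 405), -1)), Mul(Mul(3, 220), Pow(Pow(8122, Rational(1, 2)), -1))) = Add(Mul(42956, Rational(-405, 3809)), Mul(660, Mul(Rational(1, 8122), Pow(8122, Rational(1, 2))))) = Add(Rational(-17397180, 3809), Mul(Rational(330, 4061), Pow(8122, Rational(1, 2))))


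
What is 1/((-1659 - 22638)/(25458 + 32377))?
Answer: -57835/24297 ≈ -2.3803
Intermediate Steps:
1/((-1659 - 22638)/(25458 + 32377)) = 1/(-24297/57835) = -57835/24297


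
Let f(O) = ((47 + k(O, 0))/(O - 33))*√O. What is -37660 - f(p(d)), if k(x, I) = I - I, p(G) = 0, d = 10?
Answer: -37660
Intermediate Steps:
k(x, I) = 0
f(O) = 47*√O/(-33 + O) (f(O) = ((47 + 0)/(O - 33))*√O = (47/(-33 + O))*√O = 47*√O/(-33 + O))
-37660 - f(p(d)) = -37660 - 47*√0/(-33 + 0) = -37660 - 47*0/(-33) = -37660 - 47*0*(-1)/33 = -37660 - 1*0 = -37660 + 0 = -37660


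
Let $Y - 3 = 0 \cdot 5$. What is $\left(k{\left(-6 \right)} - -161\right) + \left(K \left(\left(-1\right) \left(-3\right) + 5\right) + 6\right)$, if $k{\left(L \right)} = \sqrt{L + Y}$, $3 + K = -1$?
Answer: $135 + i \sqrt{3} \approx 135.0 + 1.732 i$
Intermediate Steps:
$K = -4$ ($K = -3 - 1 = -4$)
$Y = 3$ ($Y = 3 + 0 \cdot 5 = 3 + 0 = 3$)
$k{\left(L \right)} = \sqrt{3 + L}$ ($k{\left(L \right)} = \sqrt{L + 3} = \sqrt{3 + L}$)
$\left(k{\left(-6 \right)} - -161\right) + \left(K \left(\left(-1\right) \left(-3\right) + 5\right) + 6\right) = \left(\sqrt{3 - 6} - -161\right) + \left(- 4 \left(\left(-1\right) \left(-3\right) + 5\right) + 6\right) = \left(\sqrt{-3} + 161\right) + \left(- 4 \left(3 + 5\right) + 6\right) = \left(i \sqrt{3} + 161\right) + \left(\left(-4\right) 8 + 6\right) = \left(161 + i \sqrt{3}\right) + \left(-32 + 6\right) = \left(161 + i \sqrt{3}\right) - 26 = 135 + i \sqrt{3}$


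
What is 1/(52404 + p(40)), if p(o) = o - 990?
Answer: 1/51454 ≈ 1.9435e-5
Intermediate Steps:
p(o) = -990 + o
1/(52404 + p(40)) = 1/(52404 + (-990 + 40)) = 1/(52404 - 950) = 1/51454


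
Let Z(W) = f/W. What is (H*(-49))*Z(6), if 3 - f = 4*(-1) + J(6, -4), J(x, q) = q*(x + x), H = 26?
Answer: -35035/3 ≈ -11678.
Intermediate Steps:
J(x, q) = 2*q*x (J(x, q) = q*(2*x) = 2*q*x)
f = 55 (f = 3 - (4*(-1) + 2*(-4)*6) = 3 - (-4 - 48) = 3 - 1*(-52) = 3 + 52 = 55)
Z(W) = 55/W
(H*(-49))*Z(6) = (26*(-49))*(55/6) = -70070/6 = -1274*55/6 = -35035/3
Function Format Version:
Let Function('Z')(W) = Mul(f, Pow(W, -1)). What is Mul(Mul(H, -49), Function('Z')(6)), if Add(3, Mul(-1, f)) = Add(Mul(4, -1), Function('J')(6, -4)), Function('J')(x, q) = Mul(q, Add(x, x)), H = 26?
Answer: Rational(-35035, 3) ≈ -11678.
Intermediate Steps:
Function('J')(x, q) = Mul(2, q, x) (Function('J')(x, q) = Mul(q, Mul(2, x)) = Mul(2, q, x))
f = 55 (f = Add(3, Mul(-1, Add(Mul(4, -1), Mul(2, -4, 6)))) = Add(3, Mul(-1, Add(-4, -48))) = Add(3, Mul(-1, -52)) = Add(3, 52) = 55)
Function('Z')(W) = Mul(55, Pow(W, -1))
Mul(Mul(H, -49), Function('Z')(6)) = Mul(Mul(26, -49), Mul(55, Pow(6, -1))) = Mul(-1274, Mul(55, Rational(1, 6))) = Mul(-1274, Rational(55, 6)) = Rational(-35035, 3)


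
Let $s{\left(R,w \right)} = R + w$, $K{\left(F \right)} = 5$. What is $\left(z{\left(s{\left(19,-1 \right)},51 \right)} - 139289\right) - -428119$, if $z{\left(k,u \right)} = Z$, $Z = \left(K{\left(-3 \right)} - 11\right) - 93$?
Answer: $288731$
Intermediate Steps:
$Z = -99$ ($Z = \left(5 - 11\right) - 93 = -6 - 93 = -99$)
$z{\left(k,u \right)} = -99$
$\left(z{\left(s{\left(19,-1 \right)},51 \right)} - 139289\right) - -428119 = \left(-99 - 139289\right) - -428119 = -139388 + 428119 = 288731$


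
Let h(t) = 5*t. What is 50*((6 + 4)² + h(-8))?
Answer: 3000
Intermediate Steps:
50*((6 + 4)² + h(-8)) = 50*((6 + 4)² + 5*(-8)) = 50*(10² - 40) = 50*(100 - 40) = 50*60 = 3000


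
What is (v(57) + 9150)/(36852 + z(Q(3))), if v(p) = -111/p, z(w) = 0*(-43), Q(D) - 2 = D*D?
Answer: 173813/700188 ≈ 0.24824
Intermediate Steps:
Q(D) = 2 + D² (Q(D) = 2 + D*D = 2 + D²)
z(w) = 0
(v(57) + 9150)/(36852 + z(Q(3))) = (-111/57 + 9150)/(36852 + 0) = (-111*1/57 + 9150)/36852 = (-37/19 + 9150)*(1/36852) = (173813/19)*(1/36852) = 173813/700188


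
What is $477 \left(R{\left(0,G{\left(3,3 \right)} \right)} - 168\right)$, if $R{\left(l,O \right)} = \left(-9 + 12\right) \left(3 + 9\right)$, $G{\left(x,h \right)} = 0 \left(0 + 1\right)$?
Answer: $-62964$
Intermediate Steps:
$G{\left(x,h \right)} = 0$ ($G{\left(x,h \right)} = 0 \cdot 1 = 0$)
$R{\left(l,O \right)} = 36$ ($R{\left(l,O \right)} = 3 \cdot 12 = 36$)
$477 \left(R{\left(0,G{\left(3,3 \right)} \right)} - 168\right) = 477 \left(36 - 168\right) = 477 \left(-132\right) = -62964$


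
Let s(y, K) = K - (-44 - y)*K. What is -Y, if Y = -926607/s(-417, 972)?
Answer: -308869/120528 ≈ -2.5626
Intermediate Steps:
s(y, K) = K - K*(-44 - y)
Y = 308869/120528 (Y = -926607*1/(972*(45 - 417)) = -926607/(972*(-372)) = -926607/(-361584) = -926607*(-1/361584) = 308869/120528 ≈ 2.5626)
-Y = -1*308869/120528 = -308869/120528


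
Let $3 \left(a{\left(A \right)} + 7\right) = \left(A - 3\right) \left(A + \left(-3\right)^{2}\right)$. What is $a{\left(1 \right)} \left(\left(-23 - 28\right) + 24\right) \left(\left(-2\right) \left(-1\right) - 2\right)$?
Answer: $0$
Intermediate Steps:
$a{\left(A \right)} = -7 + \frac{\left(-3 + A\right) \left(9 + A\right)}{3}$ ($a{\left(A \right)} = -7 + \frac{\left(A - 3\right) \left(A + \left(-3\right)^{2}\right)}{3} = -7 + \frac{\left(-3 + A\right) \left(A + 9\right)}{3} = -7 + \frac{\left(-3 + A\right) \left(9 + A\right)}{3}$)
$a{\left(1 \right)} \left(\left(-23 - 28\right) + 24\right) \left(\left(-2\right) \left(-1\right) - 2\right) = \left(-16 + 2 \cdot 1 + \frac{1^{2}}{3}\right) \left(\left(-23 - 28\right) + 24\right) \left(\left(-2\right) \left(-1\right) - 2\right) = \left(-16 + 2 + \frac{1}{3} \cdot 1\right) \left(-51 + 24\right) \left(2 - 2\right) = \left(-16 + 2 + \frac{1}{3}\right) \left(-27\right) 0 = \left(- \frac{41}{3}\right) \left(-27\right) 0 = 369 \cdot 0 = 0$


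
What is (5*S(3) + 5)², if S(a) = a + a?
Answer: 1225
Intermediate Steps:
S(a) = 2*a
(5*S(3) + 5)² = (5*(2*3) + 5)² = (5*6 + 5)² = (30 + 5)² = 35² = 1225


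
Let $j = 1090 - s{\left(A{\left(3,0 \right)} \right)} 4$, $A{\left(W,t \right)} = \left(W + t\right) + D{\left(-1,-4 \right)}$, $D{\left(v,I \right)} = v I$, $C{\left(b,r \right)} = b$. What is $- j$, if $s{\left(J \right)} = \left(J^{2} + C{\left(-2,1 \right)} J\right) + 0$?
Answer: $-950$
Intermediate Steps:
$D{\left(v,I \right)} = I v$
$A{\left(W,t \right)} = 4 + W + t$ ($A{\left(W,t \right)} = \left(W + t\right) - -4 = \left(W + t\right) + 4 = 4 + W + t$)
$s{\left(J \right)} = J^{2} - 2 J$ ($s{\left(J \right)} = \left(J^{2} - 2 J\right) + 0 = J^{2} - 2 J$)
$j = 950$ ($j = 1090 - \left(4 + 3 + 0\right) \left(-2 + \left(4 + 3 + 0\right)\right) 4 = 1090 - 7 \left(-2 + 7\right) 4 = 1090 - 7 \cdot 5 \cdot 4 = 1090 - 35 \cdot 4 = 1090 - 140 = 950$)
$- j = \left(-1\right) 950 = -950$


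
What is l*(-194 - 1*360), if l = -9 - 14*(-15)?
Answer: -111354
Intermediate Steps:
l = 201 (l = -9 + 210 = 201)
l*(-194 - 1*360) = 201*(-194 - 1*360) = 201*(-194 - 360) = 201*(-554) = -111354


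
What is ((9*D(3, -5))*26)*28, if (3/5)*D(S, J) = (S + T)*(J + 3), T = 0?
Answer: -65520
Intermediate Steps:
D(S, J) = 5*S*(3 + J)/3 (D(S, J) = 5*((S + 0)*(J + 3))/3 = 5*(S*(3 + J))/3 = 5*S*(3 + J)/3)
((9*D(3, -5))*26)*28 = ((9*((5/3)*3*(3 - 5)))*26)*28 = ((9*((5/3)*3*(-2)))*26)*28 = ((9*(-10))*26)*28 = -90*26*28 = -2340*28 = -65520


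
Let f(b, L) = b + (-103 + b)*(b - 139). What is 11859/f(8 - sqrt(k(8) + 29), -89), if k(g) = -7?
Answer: 5917641/6180475 - 106731*sqrt(22)/6180475 ≈ 0.87647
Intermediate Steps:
f(b, L) = b + (-139 + b)*(-103 + b) (f(b, L) = b + (-103 + b)*(-139 + b) = b + (-139 + b)*(-103 + b))
11859/f(8 - sqrt(k(8) + 29), -89) = 11859/(14317 + (8 - sqrt(-7 + 29))**2 - 241*(8 - sqrt(-7 + 29))) = 11859/(14317 + (8 - sqrt(22))**2 - 241*(8 - sqrt(22))) = 11859/(14317 + (8 - sqrt(22))**2 + (-1928 + 241*sqrt(22))) = 11859/(12389 + (8 - sqrt(22))**2 + 241*sqrt(22))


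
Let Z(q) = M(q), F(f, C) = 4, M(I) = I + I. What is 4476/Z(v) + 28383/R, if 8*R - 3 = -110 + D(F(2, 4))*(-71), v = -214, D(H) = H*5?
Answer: -8668187/54463 ≈ -159.16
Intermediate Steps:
M(I) = 2*I
D(H) = 5*H
Z(q) = 2*q
R = -1527/8 (R = 3/8 + (-110 + (5*4)*(-71))/8 = 3/8 + (-110 + 20*(-71))/8 = 3/8 + (-110 - 1420)/8 = 3/8 + (⅛)*(-1530) = 3/8 - 765/4 = -1527/8 ≈ -190.88)
4476/Z(v) + 28383/R = 4476/((2*(-214))) + 28383/(-1527/8) = 4476/(-428) + 28383*(-8/1527) = 4476*(-1/428) - 75688/509 = -1119/107 - 75688/509 = -8668187/54463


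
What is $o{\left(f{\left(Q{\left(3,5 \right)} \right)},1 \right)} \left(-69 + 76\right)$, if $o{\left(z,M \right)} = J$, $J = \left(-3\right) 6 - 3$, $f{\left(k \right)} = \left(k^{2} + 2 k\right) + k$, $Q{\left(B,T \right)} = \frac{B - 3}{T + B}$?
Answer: $-147$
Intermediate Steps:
$Q{\left(B,T \right)} = \frac{-3 + B}{B + T}$
$f{\left(k \right)} = k^{2} + 3 k$
$J = -21$ ($J = -18 - 3 = -21$)
$o{\left(z,M \right)} = -21$
$o{\left(f{\left(Q{\left(3,5 \right)} \right)},1 \right)} \left(-69 + 76\right) = - 21 \left(-69 + 76\right) = \left(-21\right) 7 = -147$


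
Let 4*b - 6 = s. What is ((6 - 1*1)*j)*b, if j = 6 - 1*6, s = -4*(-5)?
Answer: 0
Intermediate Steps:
s = 20
b = 13/2 (b = 3/2 + (1/4)*20 = 3/2 + 5 = 13/2 ≈ 6.5000)
j = 0 (j = 6 - 6 = 0)
((6 - 1*1)*j)*b = ((6 - 1*1)*0)*(13/2) = ((6 - 1)*0)*(13/2) = (5*0)*(13/2) = 0*(13/2) = 0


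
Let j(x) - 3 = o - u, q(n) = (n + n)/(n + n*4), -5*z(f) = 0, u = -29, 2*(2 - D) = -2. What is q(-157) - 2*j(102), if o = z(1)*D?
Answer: -318/5 ≈ -63.600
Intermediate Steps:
D = 3 (D = 2 - 1/2*(-2) = 2 + 1 = 3)
z(f) = 0 (z(f) = -1/5*0 = 0)
o = 0 (o = 0*3 = 0)
q(n) = 2/5 (q(n) = (2*n)/(n + 4*n) = (2*n)/((5*n)) = (2*n)*(1/(5*n)) = 2/5)
j(x) = 32 (j(x) = 3 + (0 - 1*(-29)) = 3 + (0 + 29) = 3 + 29 = 32)
q(-157) - 2*j(102) = 2/5 - 2*32 = 2/5 - 64 = -318/5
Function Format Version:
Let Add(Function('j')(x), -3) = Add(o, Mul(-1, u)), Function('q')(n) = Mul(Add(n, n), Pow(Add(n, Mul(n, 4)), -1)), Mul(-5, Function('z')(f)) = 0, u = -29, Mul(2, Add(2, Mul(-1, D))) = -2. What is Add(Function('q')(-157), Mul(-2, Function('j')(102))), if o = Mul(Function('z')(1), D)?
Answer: Rational(-318, 5) ≈ -63.600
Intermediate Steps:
D = 3 (D = Add(2, Mul(Rational(-1, 2), -2)) = Add(2, 1) = 3)
Function('z')(f) = 0 (Function('z')(f) = Mul(Rational(-1, 5), 0) = 0)
o = 0 (o = Mul(0, 3) = 0)
Function('q')(n) = Rational(2, 5) (Function('q')(n) = Mul(Mul(2, n), Pow(Add(n, Mul(4, n)), -1)) = Mul(Mul(2, n), Pow(Mul(5, n), -1)) = Mul(Mul(2, n), Mul(Rational(1, 5), Pow(n, -1))) = Rational(2, 5))
Function('j')(x) = 32 (Function('j')(x) = Add(3, Add(0, Mul(-1, -29))) = Add(3, Add(0, 29)) = Add(3, 29) = 32)
Add(Function('q')(-157), Mul(-2, Function('j')(102))) = Add(Rational(2, 5), Mul(-2, 32)) = Add(Rational(2, 5), -64) = Rational(-318, 5)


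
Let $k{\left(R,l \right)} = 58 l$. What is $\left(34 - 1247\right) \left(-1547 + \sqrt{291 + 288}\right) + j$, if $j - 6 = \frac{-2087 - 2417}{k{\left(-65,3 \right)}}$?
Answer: $\frac{163254727}{87} - 1213 \sqrt{579} \approx 1.8473 \cdot 10^{6}$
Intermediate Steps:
$j = - \frac{1730}{87}$ ($j = 6 + \frac{-2087 - 2417}{58 \cdot 3} = 6 - \frac{4504}{174} = 6 - \frac{2252}{87} = - \frac{1730}{87} \approx -19.885$)
$\left(34 - 1247\right) \left(-1547 + \sqrt{291 + 288}\right) + j = \left(34 - 1247\right) \left(-1547 + \sqrt{291 + 288}\right) - \frac{1730}{87} = - 1213 \left(-1547 + \sqrt{579}\right) - \frac{1730}{87} = \left(1876511 - 1213 \sqrt{579}\right) - \frac{1730}{87} = \frac{163254727}{87} - 1213 \sqrt{579}$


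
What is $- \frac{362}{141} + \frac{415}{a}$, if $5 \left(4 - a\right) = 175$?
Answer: $- \frac{69737}{4371} \approx -15.954$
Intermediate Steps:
$a = -31$ ($a = 4 - 35 = -31$)
$- \frac{362}{141} + \frac{415}{a} = - \frac{362}{141} + \frac{415}{-31} = \left(-362\right) \frac{1}{141} + 415 \left(- \frac{1}{31}\right) = - \frac{362}{141} - \frac{415}{31} = - \frac{69737}{4371}$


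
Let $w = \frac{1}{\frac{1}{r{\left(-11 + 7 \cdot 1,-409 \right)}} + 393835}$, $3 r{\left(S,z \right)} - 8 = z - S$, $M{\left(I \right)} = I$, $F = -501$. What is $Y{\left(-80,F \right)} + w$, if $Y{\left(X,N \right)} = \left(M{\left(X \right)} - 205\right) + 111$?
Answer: $- \frac{27205333211}{156352492} \approx -174.0$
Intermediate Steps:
$Y{\left(X,N \right)} = -94 + X$ ($Y{\left(X,N \right)} = \left(X - 205\right) + 111 = \left(-205 + X\right) + 111 = -94 + X$)
$r{\left(S,z \right)} = \frac{8}{3} - \frac{S}{3} + \frac{z}{3}$ ($r{\left(S,z \right)} = \frac{8}{3} + \frac{z - S}{3} = \frac{8}{3} - \left(- \frac{z}{3} + \frac{S}{3}\right) = \frac{8}{3} - \frac{S}{3} + \frac{z}{3}$)
$w = \frac{397}{156352492}$ ($w = \frac{1}{\frac{1}{\frac{8}{3} - \frac{-11 + 7 \cdot 1}{3} + \frac{1}{3} \left(-409\right)} + 393835} = \frac{1}{\frac{1}{\frac{8}{3} - \frac{-11 + 7}{3} - \frac{409}{3}} + 393835} = \frac{1}{\frac{1}{\frac{8}{3} - - \frac{4}{3} - \frac{409}{3}} + 393835} = \frac{1}{\frac{1}{\frac{8}{3} + \frac{4}{3} - \frac{409}{3}} + 393835} = \frac{1}{\frac{1}{- \frac{397}{3}} + 393835} = \frac{1}{- \frac{3}{397} + 393835} = \frac{1}{\frac{156352492}{397}} = \frac{397}{156352492} \approx 2.5391 \cdot 10^{-6}$)
$Y{\left(-80,F \right)} + w = \left(-94 - 80\right) + \frac{397}{156352492} = -174 + \frac{397}{156352492} = - \frac{27205333211}{156352492}$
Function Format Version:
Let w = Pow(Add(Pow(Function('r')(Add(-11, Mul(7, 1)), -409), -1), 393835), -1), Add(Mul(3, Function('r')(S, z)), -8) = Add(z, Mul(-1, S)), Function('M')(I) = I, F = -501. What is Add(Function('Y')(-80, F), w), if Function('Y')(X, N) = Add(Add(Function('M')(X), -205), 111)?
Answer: Rational(-27205333211, 156352492) ≈ -174.00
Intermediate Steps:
Function('Y')(X, N) = Add(-94, X) (Function('Y')(X, N) = Add(Add(X, -205), 111) = Add(Add(-205, X), 111) = Add(-94, X))
Function('r')(S, z) = Add(Rational(8, 3), Mul(Rational(-1, 3), S), Mul(Rational(1, 3), z)) (Function('r')(S, z) = Add(Rational(8, 3), Mul(Rational(1, 3), Add(z, Mul(-1, S)))) = Add(Rational(8, 3), Add(Mul(Rational(-1, 3), S), Mul(Rational(1, 3), z))) = Add(Rational(8, 3), Mul(Rational(-1, 3), S), Mul(Rational(1, 3), z)))
w = Rational(397, 156352492) (w = Pow(Add(Pow(Add(Rational(8, 3), Mul(Rational(-1, 3), Add(-11, Mul(7, 1))), Mul(Rational(1, 3), -409)), -1), 393835), -1) = Pow(Add(Pow(Add(Rational(8, 3), Mul(Rational(-1, 3), Add(-11, 7)), Rational(-409, 3)), -1), 393835), -1) = Pow(Add(Pow(Add(Rational(8, 3), Mul(Rational(-1, 3), -4), Rational(-409, 3)), -1), 393835), -1) = Pow(Add(Pow(Add(Rational(8, 3), Rational(4, 3), Rational(-409, 3)), -1), 393835), -1) = Pow(Add(Pow(Rational(-397, 3), -1), 393835), -1) = Pow(Add(Rational(-3, 397), 393835), -1) = Pow(Rational(156352492, 397), -1) = Rational(397, 156352492) ≈ 2.5391e-6)
Add(Function('Y')(-80, F), w) = Add(Add(-94, -80), Rational(397, 156352492)) = Add(-174, Rational(397, 156352492)) = Rational(-27205333211, 156352492)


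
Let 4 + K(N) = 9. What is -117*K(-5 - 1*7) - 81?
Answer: -666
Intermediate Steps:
K(N) = 5 (K(N) = -4 + 9 = 5)
-117*K(-5 - 1*7) - 81 = -117*5 - 81 = -585 - 81 = -666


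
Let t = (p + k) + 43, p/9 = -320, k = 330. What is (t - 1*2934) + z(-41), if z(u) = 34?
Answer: -5407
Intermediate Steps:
p = -2880 (p = 9*(-320) = -2880)
t = -2507 (t = (-2880 + 330) + 43 = -2550 + 43 = -2507)
(t - 1*2934) + z(-41) = (-2507 - 1*2934) + 34 = (-2507 - 2934) + 34 = -5441 + 34 = -5407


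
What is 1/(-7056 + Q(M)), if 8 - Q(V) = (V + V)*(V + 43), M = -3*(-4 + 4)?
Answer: -1/7048 ≈ -0.00014188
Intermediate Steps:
M = 0 (M = -3*0 = 0)
Q(V) = 8 - 2*V*(43 + V) (Q(V) = 8 - (V + V)*(V + 43) = 8 - 2*V*(43 + V))
1/(-7056 + Q(M)) = 1/(-7056 + (8 - 86*0 - 2*0²)) = 1/(-7056 + (8 + 0 - 2*0)) = 1/(-7056 + (8 + 0 + 0)) = 1/(-7056 + 8) = 1/(-7048) = -1/7048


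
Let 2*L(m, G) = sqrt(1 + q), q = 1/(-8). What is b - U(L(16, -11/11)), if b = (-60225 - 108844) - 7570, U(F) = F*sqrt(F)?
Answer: -176639 - 2**(1/4)*7**(3/4)/16 ≈ -1.7664e+5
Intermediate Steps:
q = -1/8 ≈ -0.12500
L(m, G) = sqrt(14)/8 (L(m, G) = sqrt(1 - 1/8)/2 = sqrt(7/8)/2 = (sqrt(14)/4)/2 = sqrt(14)/8)
U(F) = F**(3/2)
b = -176639 (b = -169069 - 7570 = -176639)
b - U(L(16, -11/11)) = -176639 - (sqrt(14)/8)**(3/2) = -176639 - 2**(1/4)*7**(3/4)/16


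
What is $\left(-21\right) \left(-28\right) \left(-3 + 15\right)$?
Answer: $7056$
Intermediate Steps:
$\left(-21\right) \left(-28\right) \left(-3 + 15\right) = 588 \cdot 12 = 7056$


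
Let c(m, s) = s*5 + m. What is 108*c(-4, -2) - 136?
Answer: -1648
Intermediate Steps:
c(m, s) = m + 5*s (c(m, s) = 5*s + m = m + 5*s)
108*c(-4, -2) - 136 = 108*(-4 + 5*(-2)) - 136 = 108*(-4 - 10) - 136 = 108*(-14) - 136 = -1512 - 136 = -1648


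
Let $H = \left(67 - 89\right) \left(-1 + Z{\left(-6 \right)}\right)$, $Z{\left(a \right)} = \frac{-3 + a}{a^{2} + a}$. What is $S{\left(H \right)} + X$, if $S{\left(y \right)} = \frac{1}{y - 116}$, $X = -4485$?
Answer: $- \frac{1959950}{437} \approx -4485.0$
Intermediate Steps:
$Z{\left(a \right)} = \frac{-3 + a}{a + a^{2}}$
$H = \frac{143}{5}$ ($H = \left(67 - 89\right) \left(-1 + \frac{-3 - 6}{\left(-6\right) \left(1 - 6\right)}\right) = - 22 \left(-1 - \frac{1}{6} \frac{1}{-5} \left(-9\right)\right) = - 22 \left(-1 - \left(- \frac{1}{30}\right) \left(-9\right)\right) = - 22 \left(-1 - \frac{3}{10}\right) = \left(-22\right) \left(- \frac{13}{10}\right) = \frac{143}{5} \approx 28.6$)
$S{\left(y \right)} = \frac{1}{-116 + y}$
$S{\left(H \right)} + X = \frac{1}{-116 + \frac{143}{5}} - 4485 = \frac{1}{- \frac{437}{5}} - 4485 = - \frac{5}{437} - 4485 = - \frac{1959950}{437}$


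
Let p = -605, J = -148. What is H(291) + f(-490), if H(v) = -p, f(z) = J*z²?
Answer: -35534195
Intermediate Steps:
f(z) = -148*z²
H(v) = 605 (H(v) = -1*(-605) = 605)
H(291) + f(-490) = 605 - 148*(-490)² = 605 - 148*240100 = 605 - 35534800 = -35534195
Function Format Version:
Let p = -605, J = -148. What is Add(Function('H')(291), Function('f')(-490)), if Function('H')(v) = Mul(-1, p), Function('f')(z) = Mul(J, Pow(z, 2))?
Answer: -35534195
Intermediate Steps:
Function('f')(z) = Mul(-148, Pow(z, 2))
Function('H')(v) = 605 (Function('H')(v) = Mul(-1, -605) = 605)
Add(Function('H')(291), Function('f')(-490)) = Add(605, Mul(-148, Pow(-490, 2))) = Add(605, Mul(-148, 240100)) = Add(605, -35534800) = -35534195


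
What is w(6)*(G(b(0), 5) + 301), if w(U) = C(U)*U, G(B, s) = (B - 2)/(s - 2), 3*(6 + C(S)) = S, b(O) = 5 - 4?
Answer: -7216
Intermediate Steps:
b(O) = 1
C(S) = -6 + S/3
G(B, s) = (-2 + B)/(-2 + s)
w(U) = U*(-6 + U/3) (w(U) = (-6 + U/3)*U = U*(-6 + U/3))
w(6)*(G(b(0), 5) + 301) = ((⅓)*6*(-18 + 6))*((-2 + 1)/(-2 + 5) + 301) = ((⅓)*6*(-12))*(-1/3 + 301) = -24*((⅓)*(-1) + 301) = -24*(-⅓ + 301) = -24*902/3 = -7216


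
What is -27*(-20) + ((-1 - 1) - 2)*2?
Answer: 532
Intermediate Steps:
-27*(-20) + ((-1 - 1) - 2)*2 = 540 + (-2 - 2)*2 = 540 - 4*2 = 540 - 8 = 532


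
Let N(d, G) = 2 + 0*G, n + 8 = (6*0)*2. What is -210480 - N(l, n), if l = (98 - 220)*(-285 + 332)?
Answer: -210482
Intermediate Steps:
l = -5734 (l = -122*47 = -5734)
n = -8 (n = -8 + (6*0)*2 = -8 + 0*2 = -8 + 0 = -8)
N(d, G) = 2 (N(d, G) = 2 + 0 = 2)
-210480 - N(l, n) = -210480 - 1*2 = -210480 - 2 = -210482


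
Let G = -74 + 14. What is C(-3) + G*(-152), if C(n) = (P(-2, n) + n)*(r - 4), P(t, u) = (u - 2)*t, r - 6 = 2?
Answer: 9148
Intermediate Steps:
r = 8 (r = 6 + 2 = 8)
P(t, u) = t*(-2 + u) (P(t, u) = (-2 + u)*t = t*(-2 + u))
C(n) = 16 - 4*n (C(n) = (-2*(-2 + n) + n)*(8 - 4) = ((4 - 2*n) + n)*4 = (4 - n)*4 = 16 - 4*n)
G = -60
C(-3) + G*(-152) = (16 - 4*(-3)) - 60*(-152) = (16 + 12) + 9120 = 28 + 9120 = 9148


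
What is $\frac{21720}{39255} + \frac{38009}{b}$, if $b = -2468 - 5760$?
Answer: $- \frac{87555409}{21532676} \approx -4.0662$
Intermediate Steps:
$b = -8228$ ($b = -2468 - 5760 = -8228$)
$\frac{21720}{39255} + \frac{38009}{b} = \frac{21720}{39255} + \frac{38009}{-8228} = 21720 \cdot \frac{1}{39255} + 38009 \left(- \frac{1}{8228}\right) = \frac{1448}{2617} - \frac{38009}{8228} = - \frac{87555409}{21532676}$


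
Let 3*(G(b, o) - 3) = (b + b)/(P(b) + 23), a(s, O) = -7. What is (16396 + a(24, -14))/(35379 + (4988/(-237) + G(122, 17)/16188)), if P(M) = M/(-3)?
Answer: 123425843076/266281360585 ≈ 0.46352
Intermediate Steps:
P(M) = -M/3 (P(M) = M*(-1/3) = -M/3)
G(b, o) = 3 + 2*b/(3*(23 - b/3)) (G(b, o) = 3 + ((b + b)/(-b/3 + 23))/3 = 3 + ((2*b)/(23 - b/3))/3 = 3 + (2*b/(23 - b/3))/3 = 3 + 2*b/(3*(23 - b/3)))
(16396 + a(24, -14))/(35379 + (4988/(-237) + G(122, 17)/16188)) = (16396 - 7)/(35379 + (4988/(-237) + ((-207 + 122)/(-69 + 122))/16188)) = 16389/(35379 + (4988*(-1/237) + (-85/53)*(1/16188))) = 16389/(35379 + (-4988/237 + ((1/53)*(-85))*(1/16188))) = 16389/(35379 + (-4988/237 - 85/53*1/16188)) = 16389/(35379 + (-4988/237 - 85/857964)) = 16389/(35379 - 475504953/22593052) = 16389/(798844081755/22593052) = 16389*(22593052/798844081755) = 123425843076/266281360585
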